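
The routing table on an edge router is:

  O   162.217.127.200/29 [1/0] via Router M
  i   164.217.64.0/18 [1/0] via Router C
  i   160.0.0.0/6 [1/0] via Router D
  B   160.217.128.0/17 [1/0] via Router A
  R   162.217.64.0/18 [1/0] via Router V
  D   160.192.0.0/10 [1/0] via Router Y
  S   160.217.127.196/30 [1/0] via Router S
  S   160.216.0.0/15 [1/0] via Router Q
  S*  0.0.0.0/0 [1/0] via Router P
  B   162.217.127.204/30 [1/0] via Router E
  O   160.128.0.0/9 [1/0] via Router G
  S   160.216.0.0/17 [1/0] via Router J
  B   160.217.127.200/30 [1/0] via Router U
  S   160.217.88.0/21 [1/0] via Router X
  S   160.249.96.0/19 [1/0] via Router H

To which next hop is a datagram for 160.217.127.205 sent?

Router Q

Routes whose prefix contains 160.217.127.205:
  0.0.0.0/0 (default, matches everything) -> Router P
  160.0.0.0/6 (160.0.0.0 - 163.255.255.255) -> Router D
  160.128.0.0/9 (160.128.0.0 - 160.255.255.255) -> Router G
  160.192.0.0/10 (160.192.0.0 - 160.255.255.255) -> Router Y
  160.216.0.0/15 (160.216.0.0 - 160.217.255.255) -> Router Q
More-specific entries that do NOT match:
  160.217.127.196/30 (160.217.127.196 - 160.217.127.199) does not contain 160.217.127.205
  162.217.127.204/30 (162.217.127.204 - 162.217.127.207) does not contain 160.217.127.205
  160.217.127.200/30 (160.217.127.200 - 160.217.127.203) does not contain 160.217.127.205
  162.217.127.200/29 (162.217.127.200 - 162.217.127.207) does not contain 160.217.127.205
  160.217.88.0/21 (160.217.88.0 - 160.217.95.255) does not contain 160.217.127.205
  160.249.96.0/19 (160.249.96.0 - 160.249.127.255) does not contain 160.217.127.205
  164.217.64.0/18 (164.217.64.0 - 164.217.127.255) does not contain 160.217.127.205
  162.217.64.0/18 (162.217.64.0 - 162.217.127.255) does not contain 160.217.127.205
  160.217.128.0/17 (160.217.128.0 - 160.217.255.255) does not contain 160.217.127.205
  160.216.0.0/17 (160.216.0.0 - 160.216.127.255) does not contain 160.217.127.205
Longest matching prefix is /15 -> next hop Router Q.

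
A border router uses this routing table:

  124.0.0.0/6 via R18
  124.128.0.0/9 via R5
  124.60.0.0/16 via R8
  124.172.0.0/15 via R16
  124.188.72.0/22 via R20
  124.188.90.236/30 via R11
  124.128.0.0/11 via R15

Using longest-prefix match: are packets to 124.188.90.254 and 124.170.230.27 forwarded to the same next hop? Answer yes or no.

124.188.90.254: longest match 124.128.0.0/9 -> R5
124.170.230.27: longest match 124.128.0.0/9 -> R5

yes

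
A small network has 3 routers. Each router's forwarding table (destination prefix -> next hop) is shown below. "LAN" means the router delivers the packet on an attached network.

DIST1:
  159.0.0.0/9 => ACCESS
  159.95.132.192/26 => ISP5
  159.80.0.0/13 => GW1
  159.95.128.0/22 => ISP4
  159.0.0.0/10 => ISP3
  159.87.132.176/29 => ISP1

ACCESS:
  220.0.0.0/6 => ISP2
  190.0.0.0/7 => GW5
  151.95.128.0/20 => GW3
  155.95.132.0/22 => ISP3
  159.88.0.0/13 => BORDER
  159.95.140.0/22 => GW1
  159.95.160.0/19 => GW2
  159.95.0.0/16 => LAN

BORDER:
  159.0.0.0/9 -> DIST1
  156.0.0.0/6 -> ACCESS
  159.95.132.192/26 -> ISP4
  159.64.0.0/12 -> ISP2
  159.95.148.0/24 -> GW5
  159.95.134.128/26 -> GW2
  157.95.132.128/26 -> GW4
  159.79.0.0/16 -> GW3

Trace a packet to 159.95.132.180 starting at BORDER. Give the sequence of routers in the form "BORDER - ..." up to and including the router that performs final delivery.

BORDER - DIST1 - ACCESS

At BORDER: longest match for 159.95.132.180 is 159.0.0.0/9 -> DIST1
At DIST1: longest match for 159.95.132.180 is 159.0.0.0/9 -> ACCESS
At ACCESS: longest match for 159.95.132.180 is 159.95.0.0/16 -> LAN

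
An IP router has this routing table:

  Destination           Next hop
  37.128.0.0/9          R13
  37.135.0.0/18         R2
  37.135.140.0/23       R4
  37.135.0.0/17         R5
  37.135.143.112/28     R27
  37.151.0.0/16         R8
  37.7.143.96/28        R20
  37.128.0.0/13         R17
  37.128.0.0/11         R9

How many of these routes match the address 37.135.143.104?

Prefixes containing 37.135.143.104:
  37.128.0.0/9 (37.128.0.0 - 37.255.255.255)
  37.128.0.0/11 (37.128.0.0 - 37.159.255.255)
  37.128.0.0/13 (37.128.0.0 - 37.135.255.255)
Total matching entries: 3.

3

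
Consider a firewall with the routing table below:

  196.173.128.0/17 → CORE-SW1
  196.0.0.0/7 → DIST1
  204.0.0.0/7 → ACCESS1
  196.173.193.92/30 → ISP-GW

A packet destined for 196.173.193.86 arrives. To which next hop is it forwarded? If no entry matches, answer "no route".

Routes whose prefix contains 196.173.193.86:
  196.0.0.0/7 (196.0.0.0 - 197.255.255.255) -> DIST1
  196.173.128.0/17 (196.173.128.0 - 196.173.255.255) -> CORE-SW1
More-specific entries that do NOT match:
  196.173.193.92/30 (196.173.193.92 - 196.173.193.95) does not contain 196.173.193.86
Longest matching prefix is /17 -> next hop CORE-SW1.

CORE-SW1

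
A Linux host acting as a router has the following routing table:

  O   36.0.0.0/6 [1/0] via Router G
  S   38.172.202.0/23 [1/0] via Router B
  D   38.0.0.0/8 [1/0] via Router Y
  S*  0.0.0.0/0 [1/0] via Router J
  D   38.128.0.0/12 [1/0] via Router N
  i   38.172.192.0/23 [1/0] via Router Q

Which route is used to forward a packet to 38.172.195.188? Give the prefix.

38.0.0.0/8

Entries matching 38.172.195.188:
  0.0.0.0/0 (default, matches everything)
  36.0.0.0/6 (36.0.0.0 - 39.255.255.255)
  38.0.0.0/8 (38.0.0.0 - 38.255.255.255)
Most specific is 38.0.0.0/8.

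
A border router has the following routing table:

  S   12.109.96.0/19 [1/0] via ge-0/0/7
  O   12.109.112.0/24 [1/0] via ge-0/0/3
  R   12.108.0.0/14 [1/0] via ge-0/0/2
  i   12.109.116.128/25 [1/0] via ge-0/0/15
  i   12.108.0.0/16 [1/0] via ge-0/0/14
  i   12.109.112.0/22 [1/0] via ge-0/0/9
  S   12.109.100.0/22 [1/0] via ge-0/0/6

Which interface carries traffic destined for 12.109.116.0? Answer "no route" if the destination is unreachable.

Routes whose prefix contains 12.109.116.0:
  12.108.0.0/14 (12.108.0.0 - 12.111.255.255) -> ge-0/0/2
  12.109.96.0/19 (12.109.96.0 - 12.109.127.255) -> ge-0/0/7
More-specific entries that do NOT match:
  12.109.116.128/25 (12.109.116.128 - 12.109.116.255) does not contain 12.109.116.0
  12.109.112.0/24 (12.109.112.0 - 12.109.112.255) does not contain 12.109.116.0
  12.109.112.0/22 (12.109.112.0 - 12.109.115.255) does not contain 12.109.116.0
  12.109.100.0/22 (12.109.100.0 - 12.109.103.255) does not contain 12.109.116.0
Longest matching prefix is /19 -> interface ge-0/0/7.

ge-0/0/7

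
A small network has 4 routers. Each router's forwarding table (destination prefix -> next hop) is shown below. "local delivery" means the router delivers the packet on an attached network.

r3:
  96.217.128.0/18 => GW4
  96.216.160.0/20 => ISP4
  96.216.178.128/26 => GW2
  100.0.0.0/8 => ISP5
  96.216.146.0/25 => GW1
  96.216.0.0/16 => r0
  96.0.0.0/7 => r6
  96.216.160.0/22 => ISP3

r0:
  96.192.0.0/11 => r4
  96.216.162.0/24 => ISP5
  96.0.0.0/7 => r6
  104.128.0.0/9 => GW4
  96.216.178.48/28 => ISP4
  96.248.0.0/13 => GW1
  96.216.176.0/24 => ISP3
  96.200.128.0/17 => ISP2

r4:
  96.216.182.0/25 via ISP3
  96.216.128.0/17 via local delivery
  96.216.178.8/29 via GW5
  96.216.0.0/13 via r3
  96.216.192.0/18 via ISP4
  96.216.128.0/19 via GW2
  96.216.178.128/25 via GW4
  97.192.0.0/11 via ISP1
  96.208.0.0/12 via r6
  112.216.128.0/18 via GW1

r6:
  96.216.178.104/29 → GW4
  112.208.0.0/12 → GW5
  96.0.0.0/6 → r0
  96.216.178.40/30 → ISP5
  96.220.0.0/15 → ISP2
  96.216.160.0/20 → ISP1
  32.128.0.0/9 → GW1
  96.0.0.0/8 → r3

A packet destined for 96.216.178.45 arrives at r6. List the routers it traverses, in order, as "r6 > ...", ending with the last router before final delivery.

r6 > r3 > r0 > r4

At r6: longest match for 96.216.178.45 is 96.0.0.0/8 -> r3
At r3: longest match for 96.216.178.45 is 96.216.0.0/16 -> r0
At r0: longest match for 96.216.178.45 is 96.192.0.0/11 -> r4
At r4: longest match for 96.216.178.45 is 96.216.128.0/17 -> local delivery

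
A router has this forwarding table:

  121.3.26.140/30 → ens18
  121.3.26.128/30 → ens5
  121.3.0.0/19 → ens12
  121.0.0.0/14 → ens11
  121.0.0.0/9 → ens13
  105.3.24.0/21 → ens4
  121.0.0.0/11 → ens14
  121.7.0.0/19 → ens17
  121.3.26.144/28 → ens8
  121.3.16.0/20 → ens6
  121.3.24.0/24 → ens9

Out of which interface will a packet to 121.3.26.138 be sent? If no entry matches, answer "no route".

Routes whose prefix contains 121.3.26.138:
  121.0.0.0/9 (121.0.0.0 - 121.127.255.255) -> ens13
  121.0.0.0/11 (121.0.0.0 - 121.31.255.255) -> ens14
  121.0.0.0/14 (121.0.0.0 - 121.3.255.255) -> ens11
  121.3.0.0/19 (121.3.0.0 - 121.3.31.255) -> ens12
  121.3.16.0/20 (121.3.16.0 - 121.3.31.255) -> ens6
More-specific entries that do NOT match:
  121.3.26.140/30 (121.3.26.140 - 121.3.26.143) does not contain 121.3.26.138
  121.3.26.128/30 (121.3.26.128 - 121.3.26.131) does not contain 121.3.26.138
  121.3.26.144/28 (121.3.26.144 - 121.3.26.159) does not contain 121.3.26.138
  121.3.24.0/24 (121.3.24.0 - 121.3.24.255) does not contain 121.3.26.138
  105.3.24.0/21 (105.3.24.0 - 105.3.31.255) does not contain 121.3.26.138
Longest matching prefix is /20 -> interface ens6.

ens6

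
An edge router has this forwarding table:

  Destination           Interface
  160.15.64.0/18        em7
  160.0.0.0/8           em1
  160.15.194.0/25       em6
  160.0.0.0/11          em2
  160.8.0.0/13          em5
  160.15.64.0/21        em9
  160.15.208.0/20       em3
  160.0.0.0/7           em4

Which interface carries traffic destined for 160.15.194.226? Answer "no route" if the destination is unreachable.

Routes whose prefix contains 160.15.194.226:
  160.0.0.0/7 (160.0.0.0 - 161.255.255.255) -> em4
  160.0.0.0/8 (160.0.0.0 - 160.255.255.255) -> em1
  160.0.0.0/11 (160.0.0.0 - 160.31.255.255) -> em2
  160.8.0.0/13 (160.8.0.0 - 160.15.255.255) -> em5
More-specific entries that do NOT match:
  160.15.194.0/25 (160.15.194.0 - 160.15.194.127) does not contain 160.15.194.226
  160.15.64.0/21 (160.15.64.0 - 160.15.71.255) does not contain 160.15.194.226
  160.15.208.0/20 (160.15.208.0 - 160.15.223.255) does not contain 160.15.194.226
  160.15.64.0/18 (160.15.64.0 - 160.15.127.255) does not contain 160.15.194.226
Longest matching prefix is /13 -> interface em5.

em5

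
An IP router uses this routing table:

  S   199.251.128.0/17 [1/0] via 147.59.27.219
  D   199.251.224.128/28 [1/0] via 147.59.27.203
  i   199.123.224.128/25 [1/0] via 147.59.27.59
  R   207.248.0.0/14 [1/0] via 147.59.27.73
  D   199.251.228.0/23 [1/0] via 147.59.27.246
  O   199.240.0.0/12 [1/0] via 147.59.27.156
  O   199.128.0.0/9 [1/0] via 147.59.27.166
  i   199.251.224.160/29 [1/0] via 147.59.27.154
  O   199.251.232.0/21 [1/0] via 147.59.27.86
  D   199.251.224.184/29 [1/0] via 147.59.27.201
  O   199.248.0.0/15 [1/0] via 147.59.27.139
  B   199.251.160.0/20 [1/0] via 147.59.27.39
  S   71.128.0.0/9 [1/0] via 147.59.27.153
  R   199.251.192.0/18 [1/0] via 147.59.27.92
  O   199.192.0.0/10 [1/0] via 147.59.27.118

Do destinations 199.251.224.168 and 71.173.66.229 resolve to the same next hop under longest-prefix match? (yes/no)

199.251.224.168: longest match 199.251.192.0/18 -> 147.59.27.92
71.173.66.229: longest match 71.128.0.0/9 -> 147.59.27.153

no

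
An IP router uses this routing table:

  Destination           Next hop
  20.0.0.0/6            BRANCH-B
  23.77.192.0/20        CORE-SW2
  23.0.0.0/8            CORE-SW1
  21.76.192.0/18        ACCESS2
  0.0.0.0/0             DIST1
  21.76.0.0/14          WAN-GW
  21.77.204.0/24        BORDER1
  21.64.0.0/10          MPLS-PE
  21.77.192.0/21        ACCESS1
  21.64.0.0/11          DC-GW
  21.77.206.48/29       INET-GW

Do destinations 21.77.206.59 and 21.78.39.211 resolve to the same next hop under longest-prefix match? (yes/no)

21.77.206.59: longest match 21.76.0.0/14 -> WAN-GW
21.78.39.211: longest match 21.76.0.0/14 -> WAN-GW

yes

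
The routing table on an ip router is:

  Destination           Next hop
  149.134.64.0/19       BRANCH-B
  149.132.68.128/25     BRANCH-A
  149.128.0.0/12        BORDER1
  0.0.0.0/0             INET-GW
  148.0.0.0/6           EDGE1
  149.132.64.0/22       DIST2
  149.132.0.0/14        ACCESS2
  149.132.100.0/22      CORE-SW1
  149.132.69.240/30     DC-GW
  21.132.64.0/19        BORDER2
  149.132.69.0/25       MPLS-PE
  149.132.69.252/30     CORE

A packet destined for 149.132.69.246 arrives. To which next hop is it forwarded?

Routes whose prefix contains 149.132.69.246:
  0.0.0.0/0 (default, matches everything) -> INET-GW
  148.0.0.0/6 (148.0.0.0 - 151.255.255.255) -> EDGE1
  149.128.0.0/12 (149.128.0.0 - 149.143.255.255) -> BORDER1
  149.132.0.0/14 (149.132.0.0 - 149.135.255.255) -> ACCESS2
More-specific entries that do NOT match:
  149.132.69.240/30 (149.132.69.240 - 149.132.69.243) does not contain 149.132.69.246
  149.132.69.252/30 (149.132.69.252 - 149.132.69.255) does not contain 149.132.69.246
  149.132.68.128/25 (149.132.68.128 - 149.132.68.255) does not contain 149.132.69.246
  149.132.69.0/25 (149.132.69.0 - 149.132.69.127) does not contain 149.132.69.246
  149.132.64.0/22 (149.132.64.0 - 149.132.67.255) does not contain 149.132.69.246
  149.132.100.0/22 (149.132.100.0 - 149.132.103.255) does not contain 149.132.69.246
  149.134.64.0/19 (149.134.64.0 - 149.134.95.255) does not contain 149.132.69.246
  21.132.64.0/19 (21.132.64.0 - 21.132.95.255) does not contain 149.132.69.246
Longest matching prefix is /14 -> next hop ACCESS2.

ACCESS2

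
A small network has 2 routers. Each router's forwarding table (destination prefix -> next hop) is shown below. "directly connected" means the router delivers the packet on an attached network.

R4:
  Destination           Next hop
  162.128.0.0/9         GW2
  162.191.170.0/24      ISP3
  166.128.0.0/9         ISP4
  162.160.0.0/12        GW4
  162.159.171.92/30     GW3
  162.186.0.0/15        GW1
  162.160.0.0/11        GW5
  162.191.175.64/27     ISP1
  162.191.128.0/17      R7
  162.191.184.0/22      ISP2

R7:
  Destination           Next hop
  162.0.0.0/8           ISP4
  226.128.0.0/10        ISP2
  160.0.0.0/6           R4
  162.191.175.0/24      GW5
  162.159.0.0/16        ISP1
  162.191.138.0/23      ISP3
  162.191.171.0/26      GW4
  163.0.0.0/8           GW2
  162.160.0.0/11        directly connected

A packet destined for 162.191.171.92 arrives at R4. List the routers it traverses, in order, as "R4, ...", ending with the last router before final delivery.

At R4: longest match for 162.191.171.92 is 162.191.128.0/17 -> R7
At R7: longest match for 162.191.171.92 is 162.160.0.0/11 -> directly connected

R4, R7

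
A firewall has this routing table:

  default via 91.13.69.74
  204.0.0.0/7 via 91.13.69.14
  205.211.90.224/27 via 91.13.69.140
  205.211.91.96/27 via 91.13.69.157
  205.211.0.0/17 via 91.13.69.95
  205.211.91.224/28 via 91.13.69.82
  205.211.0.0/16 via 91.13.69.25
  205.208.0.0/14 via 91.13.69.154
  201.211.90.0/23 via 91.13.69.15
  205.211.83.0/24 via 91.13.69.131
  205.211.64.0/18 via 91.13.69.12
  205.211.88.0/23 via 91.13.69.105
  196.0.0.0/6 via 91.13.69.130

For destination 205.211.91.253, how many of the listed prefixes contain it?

6

Prefixes containing 205.211.91.253:
  0.0.0.0/0 (default, matches everything)
  204.0.0.0/7 (204.0.0.0 - 205.255.255.255)
  205.208.0.0/14 (205.208.0.0 - 205.211.255.255)
  205.211.0.0/16 (205.211.0.0 - 205.211.255.255)
  205.211.0.0/17 (205.211.0.0 - 205.211.127.255)
  205.211.64.0/18 (205.211.64.0 - 205.211.127.255)
Total matching entries: 6.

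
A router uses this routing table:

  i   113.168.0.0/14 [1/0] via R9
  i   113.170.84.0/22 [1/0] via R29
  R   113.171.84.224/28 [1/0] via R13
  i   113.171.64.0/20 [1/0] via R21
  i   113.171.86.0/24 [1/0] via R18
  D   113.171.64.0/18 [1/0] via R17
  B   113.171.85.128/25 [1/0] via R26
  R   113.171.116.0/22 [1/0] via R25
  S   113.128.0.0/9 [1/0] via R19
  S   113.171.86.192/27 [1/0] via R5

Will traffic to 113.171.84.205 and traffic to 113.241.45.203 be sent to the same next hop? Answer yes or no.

no

113.171.84.205: longest match 113.171.64.0/18 -> R17
113.241.45.203: longest match 113.128.0.0/9 -> R19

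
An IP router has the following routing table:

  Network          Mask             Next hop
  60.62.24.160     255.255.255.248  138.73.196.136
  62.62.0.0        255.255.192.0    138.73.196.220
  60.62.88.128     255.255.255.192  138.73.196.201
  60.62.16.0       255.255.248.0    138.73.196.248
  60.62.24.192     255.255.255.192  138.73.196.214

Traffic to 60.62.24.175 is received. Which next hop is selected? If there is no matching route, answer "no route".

no route

No entry's prefix contains 60.62.24.175; there is no default route.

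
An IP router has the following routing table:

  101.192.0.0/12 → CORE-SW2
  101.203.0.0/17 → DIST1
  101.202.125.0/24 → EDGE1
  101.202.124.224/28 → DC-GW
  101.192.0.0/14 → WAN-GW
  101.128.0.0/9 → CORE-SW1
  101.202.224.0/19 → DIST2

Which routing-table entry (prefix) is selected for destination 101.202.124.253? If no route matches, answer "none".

101.192.0.0/12

Entries matching 101.202.124.253:
  101.128.0.0/9 (101.128.0.0 - 101.255.255.255)
  101.192.0.0/12 (101.192.0.0 - 101.207.255.255)
Most specific is 101.192.0.0/12.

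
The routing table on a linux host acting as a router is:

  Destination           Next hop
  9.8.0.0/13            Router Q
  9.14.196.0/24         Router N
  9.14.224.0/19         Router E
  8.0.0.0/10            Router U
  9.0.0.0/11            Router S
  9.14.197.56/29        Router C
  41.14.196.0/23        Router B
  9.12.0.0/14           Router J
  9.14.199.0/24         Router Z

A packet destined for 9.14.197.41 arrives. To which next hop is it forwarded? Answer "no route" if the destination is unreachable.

Router J

Routes whose prefix contains 9.14.197.41:
  9.0.0.0/11 (9.0.0.0 - 9.31.255.255) -> Router S
  9.8.0.0/13 (9.8.0.0 - 9.15.255.255) -> Router Q
  9.12.0.0/14 (9.12.0.0 - 9.15.255.255) -> Router J
More-specific entries that do NOT match:
  9.14.197.56/29 (9.14.197.56 - 9.14.197.63) does not contain 9.14.197.41
  9.14.196.0/24 (9.14.196.0 - 9.14.196.255) does not contain 9.14.197.41
  9.14.199.0/24 (9.14.199.0 - 9.14.199.255) does not contain 9.14.197.41
  41.14.196.0/23 (41.14.196.0 - 41.14.197.255) does not contain 9.14.197.41
  9.14.224.0/19 (9.14.224.0 - 9.14.255.255) does not contain 9.14.197.41
Longest matching prefix is /14 -> next hop Router J.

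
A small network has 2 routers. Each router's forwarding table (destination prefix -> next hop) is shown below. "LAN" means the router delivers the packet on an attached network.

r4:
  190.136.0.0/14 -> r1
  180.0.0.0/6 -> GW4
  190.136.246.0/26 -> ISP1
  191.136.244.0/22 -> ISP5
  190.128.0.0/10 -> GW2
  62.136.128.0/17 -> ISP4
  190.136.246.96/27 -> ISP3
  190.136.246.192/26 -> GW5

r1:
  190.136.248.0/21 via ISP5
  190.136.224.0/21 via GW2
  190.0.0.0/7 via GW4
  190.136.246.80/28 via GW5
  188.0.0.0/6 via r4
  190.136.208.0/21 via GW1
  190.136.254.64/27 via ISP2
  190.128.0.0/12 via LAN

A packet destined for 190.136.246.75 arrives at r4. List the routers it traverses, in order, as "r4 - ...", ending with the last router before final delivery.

At r4: longest match for 190.136.246.75 is 190.136.0.0/14 -> r1
At r1: longest match for 190.136.246.75 is 190.128.0.0/12 -> LAN

r4 - r1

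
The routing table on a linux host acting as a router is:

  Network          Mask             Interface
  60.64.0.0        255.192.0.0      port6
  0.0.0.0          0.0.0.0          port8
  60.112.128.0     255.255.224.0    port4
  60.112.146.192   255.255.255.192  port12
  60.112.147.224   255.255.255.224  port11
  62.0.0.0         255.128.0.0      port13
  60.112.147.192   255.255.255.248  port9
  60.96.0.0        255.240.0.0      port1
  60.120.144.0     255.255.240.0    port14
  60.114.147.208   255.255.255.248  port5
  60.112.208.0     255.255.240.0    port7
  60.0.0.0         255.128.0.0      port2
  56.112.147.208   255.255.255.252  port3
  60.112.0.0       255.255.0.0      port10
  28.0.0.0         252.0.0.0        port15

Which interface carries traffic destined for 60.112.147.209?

port4

Routes whose prefix contains 60.112.147.209:
  0.0.0.0/0 (default, matches everything) -> port8
  60.0.0.0/9 (60.0.0.0 - 60.127.255.255) -> port2
  60.64.0.0/10 (60.64.0.0 - 60.127.255.255) -> port6
  60.112.0.0/16 (60.112.0.0 - 60.112.255.255) -> port10
  60.112.128.0/19 (60.112.128.0 - 60.112.159.255) -> port4
More-specific entries that do NOT match:
  56.112.147.208/30 (56.112.147.208 - 56.112.147.211) does not contain 60.112.147.209
  60.112.147.192/29 (60.112.147.192 - 60.112.147.199) does not contain 60.112.147.209
  60.114.147.208/29 (60.114.147.208 - 60.114.147.215) does not contain 60.112.147.209
  60.112.147.224/27 (60.112.147.224 - 60.112.147.255) does not contain 60.112.147.209
  60.112.146.192/26 (60.112.146.192 - 60.112.146.255) does not contain 60.112.147.209
  60.120.144.0/20 (60.120.144.0 - 60.120.159.255) does not contain 60.112.147.209
  60.112.208.0/20 (60.112.208.0 - 60.112.223.255) does not contain 60.112.147.209
Longest matching prefix is /19 -> interface port4.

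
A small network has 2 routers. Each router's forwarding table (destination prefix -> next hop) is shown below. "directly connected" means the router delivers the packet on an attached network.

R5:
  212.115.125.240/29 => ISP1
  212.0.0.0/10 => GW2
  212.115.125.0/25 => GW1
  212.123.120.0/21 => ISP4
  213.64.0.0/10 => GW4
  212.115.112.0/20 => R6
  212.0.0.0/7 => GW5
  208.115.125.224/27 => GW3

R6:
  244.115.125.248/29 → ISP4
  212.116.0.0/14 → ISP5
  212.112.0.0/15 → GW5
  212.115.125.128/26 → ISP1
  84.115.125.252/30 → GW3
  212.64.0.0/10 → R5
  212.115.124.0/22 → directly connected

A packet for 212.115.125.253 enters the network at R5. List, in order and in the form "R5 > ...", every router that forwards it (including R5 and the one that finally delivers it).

R5 > R6

At R5: longest match for 212.115.125.253 is 212.115.112.0/20 -> R6
At R6: longest match for 212.115.125.253 is 212.115.124.0/22 -> directly connected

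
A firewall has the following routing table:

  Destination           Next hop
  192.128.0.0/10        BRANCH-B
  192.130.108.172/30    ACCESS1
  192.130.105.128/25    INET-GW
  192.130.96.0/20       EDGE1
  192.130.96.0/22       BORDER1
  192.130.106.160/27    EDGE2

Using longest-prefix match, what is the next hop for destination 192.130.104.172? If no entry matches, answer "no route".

EDGE1

Routes whose prefix contains 192.130.104.172:
  192.128.0.0/10 (192.128.0.0 - 192.191.255.255) -> BRANCH-B
  192.130.96.0/20 (192.130.96.0 - 192.130.111.255) -> EDGE1
More-specific entries that do NOT match:
  192.130.108.172/30 (192.130.108.172 - 192.130.108.175) does not contain 192.130.104.172
  192.130.106.160/27 (192.130.106.160 - 192.130.106.191) does not contain 192.130.104.172
  192.130.105.128/25 (192.130.105.128 - 192.130.105.255) does not contain 192.130.104.172
  192.130.96.0/22 (192.130.96.0 - 192.130.99.255) does not contain 192.130.104.172
Longest matching prefix is /20 -> next hop EDGE1.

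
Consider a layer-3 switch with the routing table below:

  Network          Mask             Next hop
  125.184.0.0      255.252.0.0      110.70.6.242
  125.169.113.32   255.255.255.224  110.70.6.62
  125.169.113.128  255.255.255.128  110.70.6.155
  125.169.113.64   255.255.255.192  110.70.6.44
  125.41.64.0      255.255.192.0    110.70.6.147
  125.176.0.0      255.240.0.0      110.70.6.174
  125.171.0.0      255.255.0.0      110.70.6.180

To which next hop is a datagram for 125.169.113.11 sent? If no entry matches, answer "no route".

no route

No entry's prefix contains 125.169.113.11; there is no default route.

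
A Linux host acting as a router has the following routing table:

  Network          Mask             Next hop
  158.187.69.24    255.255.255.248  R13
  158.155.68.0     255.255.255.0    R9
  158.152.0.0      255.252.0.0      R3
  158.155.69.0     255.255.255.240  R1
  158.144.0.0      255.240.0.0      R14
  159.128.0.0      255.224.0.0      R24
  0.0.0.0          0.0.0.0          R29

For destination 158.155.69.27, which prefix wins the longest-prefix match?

Entries matching 158.155.69.27:
  0.0.0.0/0 (default, matches everything)
  158.144.0.0/12 (158.144.0.0 - 158.159.255.255)
  158.152.0.0/14 (158.152.0.0 - 158.155.255.255)
Most specific is 158.152.0.0/14.

158.152.0.0/14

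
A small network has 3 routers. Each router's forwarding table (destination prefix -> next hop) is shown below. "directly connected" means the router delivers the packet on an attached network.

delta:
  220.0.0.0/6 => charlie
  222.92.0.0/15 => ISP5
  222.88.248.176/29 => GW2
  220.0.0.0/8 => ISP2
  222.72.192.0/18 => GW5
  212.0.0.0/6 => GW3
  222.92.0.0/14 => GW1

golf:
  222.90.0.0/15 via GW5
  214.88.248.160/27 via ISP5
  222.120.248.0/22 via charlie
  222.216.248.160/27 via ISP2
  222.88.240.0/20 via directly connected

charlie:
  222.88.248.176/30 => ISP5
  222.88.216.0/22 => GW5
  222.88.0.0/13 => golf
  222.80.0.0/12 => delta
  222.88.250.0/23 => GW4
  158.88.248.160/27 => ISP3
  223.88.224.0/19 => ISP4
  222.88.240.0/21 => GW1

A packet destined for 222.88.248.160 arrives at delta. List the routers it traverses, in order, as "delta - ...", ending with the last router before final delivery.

delta - charlie - golf

At delta: longest match for 222.88.248.160 is 220.0.0.0/6 -> charlie
At charlie: longest match for 222.88.248.160 is 222.88.0.0/13 -> golf
At golf: longest match for 222.88.248.160 is 222.88.240.0/20 -> directly connected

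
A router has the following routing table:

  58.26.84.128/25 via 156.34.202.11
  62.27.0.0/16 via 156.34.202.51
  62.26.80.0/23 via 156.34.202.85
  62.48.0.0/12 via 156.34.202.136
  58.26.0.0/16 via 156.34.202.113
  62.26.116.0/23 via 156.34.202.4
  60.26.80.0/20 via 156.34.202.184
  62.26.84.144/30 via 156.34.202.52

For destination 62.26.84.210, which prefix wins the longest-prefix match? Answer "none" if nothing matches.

62.26.84.210 is outside every listed prefix and there is no default route.

none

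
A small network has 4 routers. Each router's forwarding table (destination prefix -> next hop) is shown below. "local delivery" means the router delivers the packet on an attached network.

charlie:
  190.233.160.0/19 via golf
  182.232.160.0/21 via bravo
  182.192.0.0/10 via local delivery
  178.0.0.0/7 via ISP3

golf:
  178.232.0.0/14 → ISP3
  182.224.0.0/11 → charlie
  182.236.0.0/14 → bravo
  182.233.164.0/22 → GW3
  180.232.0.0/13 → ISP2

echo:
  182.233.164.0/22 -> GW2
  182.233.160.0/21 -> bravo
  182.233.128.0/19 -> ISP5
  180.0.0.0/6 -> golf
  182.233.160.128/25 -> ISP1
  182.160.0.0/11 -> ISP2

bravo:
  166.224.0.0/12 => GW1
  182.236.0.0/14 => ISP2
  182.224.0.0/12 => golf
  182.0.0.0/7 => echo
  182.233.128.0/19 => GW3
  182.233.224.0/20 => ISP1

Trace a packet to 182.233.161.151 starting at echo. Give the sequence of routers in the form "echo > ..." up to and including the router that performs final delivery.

echo > bravo > golf > charlie

At echo: longest match for 182.233.161.151 is 182.233.160.0/21 -> bravo
At bravo: longest match for 182.233.161.151 is 182.224.0.0/12 -> golf
At golf: longest match for 182.233.161.151 is 182.224.0.0/11 -> charlie
At charlie: longest match for 182.233.161.151 is 182.192.0.0/10 -> local delivery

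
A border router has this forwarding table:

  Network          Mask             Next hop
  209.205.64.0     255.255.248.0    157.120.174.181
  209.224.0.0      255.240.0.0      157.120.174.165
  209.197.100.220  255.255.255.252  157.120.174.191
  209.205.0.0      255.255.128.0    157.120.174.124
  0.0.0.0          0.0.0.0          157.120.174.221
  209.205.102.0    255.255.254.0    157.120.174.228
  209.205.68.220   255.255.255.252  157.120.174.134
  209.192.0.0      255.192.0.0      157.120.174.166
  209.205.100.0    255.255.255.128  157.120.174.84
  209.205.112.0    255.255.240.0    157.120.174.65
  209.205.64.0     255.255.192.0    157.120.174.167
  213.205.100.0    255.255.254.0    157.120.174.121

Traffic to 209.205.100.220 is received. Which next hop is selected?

157.120.174.167

Routes whose prefix contains 209.205.100.220:
  0.0.0.0/0 (default, matches everything) -> 157.120.174.221
  209.192.0.0/10 (209.192.0.0 - 209.255.255.255) -> 157.120.174.166
  209.205.0.0/17 (209.205.0.0 - 209.205.127.255) -> 157.120.174.124
  209.205.64.0/18 (209.205.64.0 - 209.205.127.255) -> 157.120.174.167
More-specific entries that do NOT match:
  209.197.100.220/30 (209.197.100.220 - 209.197.100.223) does not contain 209.205.100.220
  209.205.68.220/30 (209.205.68.220 - 209.205.68.223) does not contain 209.205.100.220
  209.205.100.0/25 (209.205.100.0 - 209.205.100.127) does not contain 209.205.100.220
  209.205.102.0/23 (209.205.102.0 - 209.205.103.255) does not contain 209.205.100.220
  213.205.100.0/23 (213.205.100.0 - 213.205.101.255) does not contain 209.205.100.220
  209.205.64.0/21 (209.205.64.0 - 209.205.71.255) does not contain 209.205.100.220
  209.205.112.0/20 (209.205.112.0 - 209.205.127.255) does not contain 209.205.100.220
Longest matching prefix is /18 -> next hop 157.120.174.167.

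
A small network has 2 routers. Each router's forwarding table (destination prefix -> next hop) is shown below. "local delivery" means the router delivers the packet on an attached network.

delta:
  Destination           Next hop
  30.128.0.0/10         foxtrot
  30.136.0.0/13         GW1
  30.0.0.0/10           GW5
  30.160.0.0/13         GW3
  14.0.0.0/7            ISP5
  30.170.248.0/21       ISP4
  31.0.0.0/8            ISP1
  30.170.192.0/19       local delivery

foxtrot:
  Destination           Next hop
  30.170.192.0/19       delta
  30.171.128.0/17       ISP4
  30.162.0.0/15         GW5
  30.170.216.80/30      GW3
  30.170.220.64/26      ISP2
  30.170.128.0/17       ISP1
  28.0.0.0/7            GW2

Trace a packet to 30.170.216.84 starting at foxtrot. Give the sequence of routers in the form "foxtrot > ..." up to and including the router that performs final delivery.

foxtrot > delta

At foxtrot: longest match for 30.170.216.84 is 30.170.192.0/19 -> delta
At delta: longest match for 30.170.216.84 is 30.170.192.0/19 -> local delivery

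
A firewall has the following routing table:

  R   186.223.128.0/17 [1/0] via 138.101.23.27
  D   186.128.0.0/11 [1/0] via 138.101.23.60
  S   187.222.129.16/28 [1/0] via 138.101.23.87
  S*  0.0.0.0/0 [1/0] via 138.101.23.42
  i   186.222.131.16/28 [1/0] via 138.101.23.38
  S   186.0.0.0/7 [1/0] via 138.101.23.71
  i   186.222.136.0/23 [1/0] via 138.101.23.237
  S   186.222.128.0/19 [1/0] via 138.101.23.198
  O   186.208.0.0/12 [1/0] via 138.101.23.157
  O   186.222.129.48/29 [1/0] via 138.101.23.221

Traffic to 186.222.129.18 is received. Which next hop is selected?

138.101.23.198

Routes whose prefix contains 186.222.129.18:
  0.0.0.0/0 (default, matches everything) -> 138.101.23.42
  186.0.0.0/7 (186.0.0.0 - 187.255.255.255) -> 138.101.23.71
  186.208.0.0/12 (186.208.0.0 - 186.223.255.255) -> 138.101.23.157
  186.222.128.0/19 (186.222.128.0 - 186.222.159.255) -> 138.101.23.198
More-specific entries that do NOT match:
  186.222.129.48/29 (186.222.129.48 - 186.222.129.55) does not contain 186.222.129.18
  187.222.129.16/28 (187.222.129.16 - 187.222.129.31) does not contain 186.222.129.18
  186.222.131.16/28 (186.222.131.16 - 186.222.131.31) does not contain 186.222.129.18
  186.222.136.0/23 (186.222.136.0 - 186.222.137.255) does not contain 186.222.129.18
Longest matching prefix is /19 -> next hop 138.101.23.198.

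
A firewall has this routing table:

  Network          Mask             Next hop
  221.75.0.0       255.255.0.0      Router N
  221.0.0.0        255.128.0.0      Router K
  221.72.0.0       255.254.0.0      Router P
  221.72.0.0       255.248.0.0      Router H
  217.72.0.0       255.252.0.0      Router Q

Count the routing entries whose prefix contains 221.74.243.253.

2

Prefixes containing 221.74.243.253:
  221.0.0.0/9 (221.0.0.0 - 221.127.255.255)
  221.72.0.0/13 (221.72.0.0 - 221.79.255.255)
Total matching entries: 2.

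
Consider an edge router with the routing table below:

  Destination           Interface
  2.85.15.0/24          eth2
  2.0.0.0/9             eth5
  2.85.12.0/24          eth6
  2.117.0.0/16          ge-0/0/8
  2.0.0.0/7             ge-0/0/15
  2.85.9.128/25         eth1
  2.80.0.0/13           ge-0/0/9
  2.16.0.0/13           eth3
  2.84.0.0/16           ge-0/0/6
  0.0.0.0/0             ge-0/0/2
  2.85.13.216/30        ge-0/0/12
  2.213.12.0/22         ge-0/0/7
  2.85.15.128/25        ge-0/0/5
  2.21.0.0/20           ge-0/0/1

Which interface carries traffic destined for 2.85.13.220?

ge-0/0/9

Routes whose prefix contains 2.85.13.220:
  0.0.0.0/0 (default, matches everything) -> ge-0/0/2
  2.0.0.0/7 (2.0.0.0 - 3.255.255.255) -> ge-0/0/15
  2.0.0.0/9 (2.0.0.0 - 2.127.255.255) -> eth5
  2.80.0.0/13 (2.80.0.0 - 2.87.255.255) -> ge-0/0/9
More-specific entries that do NOT match:
  2.85.13.216/30 (2.85.13.216 - 2.85.13.219) does not contain 2.85.13.220
  2.85.9.128/25 (2.85.9.128 - 2.85.9.255) does not contain 2.85.13.220
  2.85.15.128/25 (2.85.15.128 - 2.85.15.255) does not contain 2.85.13.220
  2.85.15.0/24 (2.85.15.0 - 2.85.15.255) does not contain 2.85.13.220
  2.85.12.0/24 (2.85.12.0 - 2.85.12.255) does not contain 2.85.13.220
  2.213.12.0/22 (2.213.12.0 - 2.213.15.255) does not contain 2.85.13.220
  2.21.0.0/20 (2.21.0.0 - 2.21.15.255) does not contain 2.85.13.220
  2.117.0.0/16 (2.117.0.0 - 2.117.255.255) does not contain 2.85.13.220
  2.84.0.0/16 (2.84.0.0 - 2.84.255.255) does not contain 2.85.13.220
Longest matching prefix is /13 -> interface ge-0/0/9.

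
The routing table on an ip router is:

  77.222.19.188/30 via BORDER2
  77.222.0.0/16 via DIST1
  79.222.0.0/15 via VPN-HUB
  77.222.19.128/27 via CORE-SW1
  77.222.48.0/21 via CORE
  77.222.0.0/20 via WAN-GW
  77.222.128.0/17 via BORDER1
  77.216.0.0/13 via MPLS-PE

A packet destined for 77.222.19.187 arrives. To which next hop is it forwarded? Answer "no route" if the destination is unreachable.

DIST1

Routes whose prefix contains 77.222.19.187:
  77.216.0.0/13 (77.216.0.0 - 77.223.255.255) -> MPLS-PE
  77.222.0.0/16 (77.222.0.0 - 77.222.255.255) -> DIST1
More-specific entries that do NOT match:
  77.222.19.188/30 (77.222.19.188 - 77.222.19.191) does not contain 77.222.19.187
  77.222.19.128/27 (77.222.19.128 - 77.222.19.159) does not contain 77.222.19.187
  77.222.48.0/21 (77.222.48.0 - 77.222.55.255) does not contain 77.222.19.187
  77.222.0.0/20 (77.222.0.0 - 77.222.15.255) does not contain 77.222.19.187
  77.222.128.0/17 (77.222.128.0 - 77.222.255.255) does not contain 77.222.19.187
Longest matching prefix is /16 -> next hop DIST1.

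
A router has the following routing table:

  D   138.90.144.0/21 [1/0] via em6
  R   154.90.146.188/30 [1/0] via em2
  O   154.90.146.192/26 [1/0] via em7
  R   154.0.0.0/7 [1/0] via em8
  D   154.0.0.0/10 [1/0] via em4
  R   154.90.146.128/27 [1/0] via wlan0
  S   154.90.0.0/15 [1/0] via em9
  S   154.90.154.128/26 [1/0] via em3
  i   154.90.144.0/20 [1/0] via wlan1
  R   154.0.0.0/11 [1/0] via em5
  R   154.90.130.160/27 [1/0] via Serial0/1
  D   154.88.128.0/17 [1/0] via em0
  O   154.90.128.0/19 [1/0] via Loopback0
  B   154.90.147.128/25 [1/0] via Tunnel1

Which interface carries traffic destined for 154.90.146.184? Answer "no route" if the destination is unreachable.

Routes whose prefix contains 154.90.146.184:
  154.0.0.0/7 (154.0.0.0 - 155.255.255.255) -> em8
  154.90.0.0/15 (154.90.0.0 - 154.91.255.255) -> em9
  154.90.128.0/19 (154.90.128.0 - 154.90.159.255) -> Loopback0
  154.90.144.0/20 (154.90.144.0 - 154.90.159.255) -> wlan1
More-specific entries that do NOT match:
  154.90.146.188/30 (154.90.146.188 - 154.90.146.191) does not contain 154.90.146.184
  154.90.146.128/27 (154.90.146.128 - 154.90.146.159) does not contain 154.90.146.184
  154.90.130.160/27 (154.90.130.160 - 154.90.130.191) does not contain 154.90.146.184
  154.90.146.192/26 (154.90.146.192 - 154.90.146.255) does not contain 154.90.146.184
  154.90.154.128/26 (154.90.154.128 - 154.90.154.191) does not contain 154.90.146.184
  154.90.147.128/25 (154.90.147.128 - 154.90.147.255) does not contain 154.90.146.184
  138.90.144.0/21 (138.90.144.0 - 138.90.151.255) does not contain 154.90.146.184
Longest matching prefix is /20 -> interface wlan1.

wlan1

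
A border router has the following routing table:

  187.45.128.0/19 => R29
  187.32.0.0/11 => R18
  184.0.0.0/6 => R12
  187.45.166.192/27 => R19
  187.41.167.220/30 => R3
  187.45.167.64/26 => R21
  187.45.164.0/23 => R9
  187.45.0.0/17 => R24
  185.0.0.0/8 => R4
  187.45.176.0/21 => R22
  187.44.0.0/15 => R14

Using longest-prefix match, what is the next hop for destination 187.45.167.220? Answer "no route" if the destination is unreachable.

Routes whose prefix contains 187.45.167.220:
  184.0.0.0/6 (184.0.0.0 - 187.255.255.255) -> R12
  187.32.0.0/11 (187.32.0.0 - 187.63.255.255) -> R18
  187.44.0.0/15 (187.44.0.0 - 187.45.255.255) -> R14
More-specific entries that do NOT match:
  187.41.167.220/30 (187.41.167.220 - 187.41.167.223) does not contain 187.45.167.220
  187.45.166.192/27 (187.45.166.192 - 187.45.166.223) does not contain 187.45.167.220
  187.45.167.64/26 (187.45.167.64 - 187.45.167.127) does not contain 187.45.167.220
  187.45.164.0/23 (187.45.164.0 - 187.45.165.255) does not contain 187.45.167.220
  187.45.176.0/21 (187.45.176.0 - 187.45.183.255) does not contain 187.45.167.220
  187.45.128.0/19 (187.45.128.0 - 187.45.159.255) does not contain 187.45.167.220
  187.45.0.0/17 (187.45.0.0 - 187.45.127.255) does not contain 187.45.167.220
Longest matching prefix is /15 -> next hop R14.

R14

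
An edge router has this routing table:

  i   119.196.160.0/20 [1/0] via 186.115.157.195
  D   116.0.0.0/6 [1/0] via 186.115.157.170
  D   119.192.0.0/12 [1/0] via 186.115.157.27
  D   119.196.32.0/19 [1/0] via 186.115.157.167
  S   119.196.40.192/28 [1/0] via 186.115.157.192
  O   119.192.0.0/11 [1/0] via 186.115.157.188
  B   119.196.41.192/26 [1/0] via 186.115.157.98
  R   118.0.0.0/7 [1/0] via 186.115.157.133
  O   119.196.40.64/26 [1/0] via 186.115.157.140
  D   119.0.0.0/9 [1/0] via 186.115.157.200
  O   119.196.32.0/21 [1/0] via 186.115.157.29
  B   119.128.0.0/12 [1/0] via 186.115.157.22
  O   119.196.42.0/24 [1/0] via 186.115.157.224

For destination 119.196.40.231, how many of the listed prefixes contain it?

5

Prefixes containing 119.196.40.231:
  116.0.0.0/6 (116.0.0.0 - 119.255.255.255)
  118.0.0.0/7 (118.0.0.0 - 119.255.255.255)
  119.192.0.0/11 (119.192.0.0 - 119.223.255.255)
  119.192.0.0/12 (119.192.0.0 - 119.207.255.255)
  119.196.32.0/19 (119.196.32.0 - 119.196.63.255)
Total matching entries: 5.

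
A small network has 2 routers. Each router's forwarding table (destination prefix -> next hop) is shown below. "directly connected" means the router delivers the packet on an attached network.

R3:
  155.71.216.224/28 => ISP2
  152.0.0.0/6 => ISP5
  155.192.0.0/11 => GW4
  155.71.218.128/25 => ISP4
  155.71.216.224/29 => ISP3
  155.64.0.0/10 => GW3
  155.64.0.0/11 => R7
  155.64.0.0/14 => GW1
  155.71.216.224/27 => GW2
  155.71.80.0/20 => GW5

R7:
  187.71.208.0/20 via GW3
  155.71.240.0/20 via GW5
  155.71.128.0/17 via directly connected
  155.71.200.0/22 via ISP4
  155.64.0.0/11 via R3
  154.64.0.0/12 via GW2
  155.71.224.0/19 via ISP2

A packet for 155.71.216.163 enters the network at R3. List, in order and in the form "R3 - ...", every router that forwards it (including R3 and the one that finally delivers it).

R3 - R7

At R3: longest match for 155.71.216.163 is 155.64.0.0/11 -> R7
At R7: longest match for 155.71.216.163 is 155.71.128.0/17 -> directly connected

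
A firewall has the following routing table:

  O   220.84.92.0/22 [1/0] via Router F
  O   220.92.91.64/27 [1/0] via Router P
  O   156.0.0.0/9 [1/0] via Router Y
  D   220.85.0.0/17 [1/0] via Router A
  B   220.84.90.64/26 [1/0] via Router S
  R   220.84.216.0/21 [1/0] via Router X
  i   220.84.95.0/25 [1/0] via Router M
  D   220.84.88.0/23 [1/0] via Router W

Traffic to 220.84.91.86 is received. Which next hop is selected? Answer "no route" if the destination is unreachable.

no route

No entry's prefix contains 220.84.91.86; there is no default route.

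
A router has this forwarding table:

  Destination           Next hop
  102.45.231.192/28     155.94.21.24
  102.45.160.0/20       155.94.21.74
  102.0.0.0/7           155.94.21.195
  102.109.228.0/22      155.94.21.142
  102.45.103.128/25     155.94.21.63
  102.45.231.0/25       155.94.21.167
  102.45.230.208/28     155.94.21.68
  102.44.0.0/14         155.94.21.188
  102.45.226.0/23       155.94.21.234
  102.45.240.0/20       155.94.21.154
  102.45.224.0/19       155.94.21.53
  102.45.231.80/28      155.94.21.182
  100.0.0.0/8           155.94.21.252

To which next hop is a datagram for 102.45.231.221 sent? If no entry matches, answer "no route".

155.94.21.53

Routes whose prefix contains 102.45.231.221:
  102.0.0.0/7 (102.0.0.0 - 103.255.255.255) -> 155.94.21.195
  102.44.0.0/14 (102.44.0.0 - 102.47.255.255) -> 155.94.21.188
  102.45.224.0/19 (102.45.224.0 - 102.45.255.255) -> 155.94.21.53
More-specific entries that do NOT match:
  102.45.231.192/28 (102.45.231.192 - 102.45.231.207) does not contain 102.45.231.221
  102.45.230.208/28 (102.45.230.208 - 102.45.230.223) does not contain 102.45.231.221
  102.45.231.80/28 (102.45.231.80 - 102.45.231.95) does not contain 102.45.231.221
  102.45.103.128/25 (102.45.103.128 - 102.45.103.255) does not contain 102.45.231.221
  102.45.231.0/25 (102.45.231.0 - 102.45.231.127) does not contain 102.45.231.221
  102.45.226.0/23 (102.45.226.0 - 102.45.227.255) does not contain 102.45.231.221
  102.109.228.0/22 (102.109.228.0 - 102.109.231.255) does not contain 102.45.231.221
  102.45.160.0/20 (102.45.160.0 - 102.45.175.255) does not contain 102.45.231.221
  102.45.240.0/20 (102.45.240.0 - 102.45.255.255) does not contain 102.45.231.221
Longest matching prefix is /19 -> next hop 155.94.21.53.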